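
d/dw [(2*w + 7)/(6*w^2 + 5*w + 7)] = (12*w^2 + 10*w - (2*w + 7)*(12*w + 5) + 14)/(6*w^2 + 5*w + 7)^2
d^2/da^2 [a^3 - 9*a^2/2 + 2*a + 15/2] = 6*a - 9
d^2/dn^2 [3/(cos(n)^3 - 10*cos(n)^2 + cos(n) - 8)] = 3*((7*cos(n) - 80*cos(2*n) + 9*cos(3*n))*(cos(n)^3 - 10*cos(n)^2 + cos(n) - 8)/4 + 2*(3*cos(n)^2 - 20*cos(n) + 1)^2*sin(n)^2)/(cos(n)^3 - 10*cos(n)^2 + cos(n) - 8)^3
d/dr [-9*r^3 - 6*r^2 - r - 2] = -27*r^2 - 12*r - 1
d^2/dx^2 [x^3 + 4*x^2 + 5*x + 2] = 6*x + 8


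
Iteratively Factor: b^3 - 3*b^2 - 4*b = (b - 4)*(b^2 + b) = b*(b - 4)*(b + 1)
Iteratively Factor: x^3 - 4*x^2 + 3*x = (x - 1)*(x^2 - 3*x) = x*(x - 1)*(x - 3)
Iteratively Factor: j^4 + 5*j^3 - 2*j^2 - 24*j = (j + 3)*(j^3 + 2*j^2 - 8*j) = (j + 3)*(j + 4)*(j^2 - 2*j) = (j - 2)*(j + 3)*(j + 4)*(j)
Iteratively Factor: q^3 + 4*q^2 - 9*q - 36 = (q + 4)*(q^2 - 9) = (q - 3)*(q + 4)*(q + 3)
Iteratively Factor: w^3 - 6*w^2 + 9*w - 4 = (w - 1)*(w^2 - 5*w + 4) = (w - 4)*(w - 1)*(w - 1)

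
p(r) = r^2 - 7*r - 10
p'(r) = 2*r - 7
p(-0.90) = -2.89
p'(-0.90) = -8.80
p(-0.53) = -6.01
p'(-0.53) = -8.06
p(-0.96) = -2.36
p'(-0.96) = -8.92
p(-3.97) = 33.55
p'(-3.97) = -14.94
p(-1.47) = 2.45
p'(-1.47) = -9.94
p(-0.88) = -3.07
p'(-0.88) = -8.76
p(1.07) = -16.35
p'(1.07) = -4.86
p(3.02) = -22.02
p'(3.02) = -0.96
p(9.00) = 8.00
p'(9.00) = 11.00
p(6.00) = -16.00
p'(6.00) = 5.00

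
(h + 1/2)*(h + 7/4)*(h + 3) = h^3 + 21*h^2/4 + 61*h/8 + 21/8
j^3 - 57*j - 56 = (j - 8)*(j + 1)*(j + 7)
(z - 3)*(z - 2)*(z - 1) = z^3 - 6*z^2 + 11*z - 6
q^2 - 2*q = q*(q - 2)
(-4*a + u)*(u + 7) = -4*a*u - 28*a + u^2 + 7*u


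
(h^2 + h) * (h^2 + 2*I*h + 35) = h^4 + h^3 + 2*I*h^3 + 35*h^2 + 2*I*h^2 + 35*h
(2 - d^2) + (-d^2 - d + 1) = -2*d^2 - d + 3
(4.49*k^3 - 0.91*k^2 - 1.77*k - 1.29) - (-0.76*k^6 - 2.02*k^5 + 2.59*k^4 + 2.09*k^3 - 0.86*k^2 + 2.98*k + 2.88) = 0.76*k^6 + 2.02*k^5 - 2.59*k^4 + 2.4*k^3 - 0.05*k^2 - 4.75*k - 4.17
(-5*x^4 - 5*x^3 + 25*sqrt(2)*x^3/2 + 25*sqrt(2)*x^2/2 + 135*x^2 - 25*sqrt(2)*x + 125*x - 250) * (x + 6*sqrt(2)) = -5*x^5 - 35*sqrt(2)*x^4/2 - 5*x^4 - 35*sqrt(2)*x^3/2 + 285*x^3 + 275*x^2 + 785*sqrt(2)*x^2 - 550*x + 750*sqrt(2)*x - 1500*sqrt(2)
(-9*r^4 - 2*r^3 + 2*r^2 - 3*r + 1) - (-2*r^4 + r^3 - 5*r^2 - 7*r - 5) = -7*r^4 - 3*r^3 + 7*r^2 + 4*r + 6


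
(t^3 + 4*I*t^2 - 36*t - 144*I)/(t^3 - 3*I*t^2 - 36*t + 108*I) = (t + 4*I)/(t - 3*I)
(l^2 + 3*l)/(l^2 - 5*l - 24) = l/(l - 8)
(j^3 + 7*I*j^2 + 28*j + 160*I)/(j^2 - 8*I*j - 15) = (j^2 + 12*I*j - 32)/(j - 3*I)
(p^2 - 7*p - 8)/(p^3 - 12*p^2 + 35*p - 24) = (p + 1)/(p^2 - 4*p + 3)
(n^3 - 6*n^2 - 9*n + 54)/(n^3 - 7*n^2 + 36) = (n + 3)/(n + 2)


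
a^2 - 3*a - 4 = (a - 4)*(a + 1)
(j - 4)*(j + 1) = j^2 - 3*j - 4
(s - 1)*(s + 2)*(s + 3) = s^3 + 4*s^2 + s - 6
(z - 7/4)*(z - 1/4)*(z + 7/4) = z^3 - z^2/4 - 49*z/16 + 49/64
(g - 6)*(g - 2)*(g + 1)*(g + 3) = g^4 - 4*g^3 - 17*g^2 + 24*g + 36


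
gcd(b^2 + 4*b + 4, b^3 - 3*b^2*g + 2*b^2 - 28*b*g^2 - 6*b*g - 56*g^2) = b + 2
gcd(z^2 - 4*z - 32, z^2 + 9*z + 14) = 1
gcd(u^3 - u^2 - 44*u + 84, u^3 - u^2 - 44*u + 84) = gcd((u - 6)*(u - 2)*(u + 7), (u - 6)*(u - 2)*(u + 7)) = u^3 - u^2 - 44*u + 84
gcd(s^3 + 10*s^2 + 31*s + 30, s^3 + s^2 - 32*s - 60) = s^2 + 7*s + 10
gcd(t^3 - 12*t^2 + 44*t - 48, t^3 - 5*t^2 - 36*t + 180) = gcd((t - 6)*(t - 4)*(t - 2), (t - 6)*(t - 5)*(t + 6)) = t - 6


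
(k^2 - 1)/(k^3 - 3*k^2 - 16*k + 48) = (k^2 - 1)/(k^3 - 3*k^2 - 16*k + 48)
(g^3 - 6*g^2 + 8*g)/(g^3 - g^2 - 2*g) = (g - 4)/(g + 1)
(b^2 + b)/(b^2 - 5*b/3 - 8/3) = 3*b/(3*b - 8)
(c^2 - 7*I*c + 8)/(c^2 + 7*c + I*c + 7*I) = (c - 8*I)/(c + 7)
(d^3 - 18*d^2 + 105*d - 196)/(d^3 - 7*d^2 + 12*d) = (d^2 - 14*d + 49)/(d*(d - 3))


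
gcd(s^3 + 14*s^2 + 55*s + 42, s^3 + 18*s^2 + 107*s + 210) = s^2 + 13*s + 42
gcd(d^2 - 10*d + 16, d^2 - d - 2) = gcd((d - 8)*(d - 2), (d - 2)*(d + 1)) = d - 2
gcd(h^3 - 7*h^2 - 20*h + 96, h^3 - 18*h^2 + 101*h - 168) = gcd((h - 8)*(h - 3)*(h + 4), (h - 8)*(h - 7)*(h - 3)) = h^2 - 11*h + 24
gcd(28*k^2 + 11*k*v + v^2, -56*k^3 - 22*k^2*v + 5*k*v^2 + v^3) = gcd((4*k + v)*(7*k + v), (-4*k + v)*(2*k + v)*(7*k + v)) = 7*k + v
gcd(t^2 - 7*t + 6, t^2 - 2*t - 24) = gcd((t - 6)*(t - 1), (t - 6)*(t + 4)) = t - 6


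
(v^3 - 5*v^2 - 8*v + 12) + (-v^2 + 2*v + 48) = v^3 - 6*v^2 - 6*v + 60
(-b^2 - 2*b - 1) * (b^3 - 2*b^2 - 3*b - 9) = -b^5 + 6*b^3 + 17*b^2 + 21*b + 9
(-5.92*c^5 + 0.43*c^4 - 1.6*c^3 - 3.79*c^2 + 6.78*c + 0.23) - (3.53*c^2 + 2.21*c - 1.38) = -5.92*c^5 + 0.43*c^4 - 1.6*c^3 - 7.32*c^2 + 4.57*c + 1.61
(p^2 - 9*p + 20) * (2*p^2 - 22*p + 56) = 2*p^4 - 40*p^3 + 294*p^2 - 944*p + 1120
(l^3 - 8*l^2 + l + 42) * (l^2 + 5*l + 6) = l^5 - 3*l^4 - 33*l^3 - l^2 + 216*l + 252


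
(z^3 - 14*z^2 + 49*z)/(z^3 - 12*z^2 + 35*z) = (z - 7)/(z - 5)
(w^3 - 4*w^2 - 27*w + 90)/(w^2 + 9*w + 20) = (w^2 - 9*w + 18)/(w + 4)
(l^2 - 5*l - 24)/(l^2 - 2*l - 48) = (l + 3)/(l + 6)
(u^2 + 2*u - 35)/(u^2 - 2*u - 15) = (u + 7)/(u + 3)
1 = 1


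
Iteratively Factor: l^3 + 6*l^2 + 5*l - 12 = (l - 1)*(l^2 + 7*l + 12) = (l - 1)*(l + 4)*(l + 3)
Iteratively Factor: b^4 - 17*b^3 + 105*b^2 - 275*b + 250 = (b - 5)*(b^3 - 12*b^2 + 45*b - 50) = (b - 5)^2*(b^2 - 7*b + 10) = (b - 5)^3*(b - 2)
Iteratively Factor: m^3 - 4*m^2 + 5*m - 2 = (m - 2)*(m^2 - 2*m + 1) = (m - 2)*(m - 1)*(m - 1)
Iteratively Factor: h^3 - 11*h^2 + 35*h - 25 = (h - 5)*(h^2 - 6*h + 5) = (h - 5)^2*(h - 1)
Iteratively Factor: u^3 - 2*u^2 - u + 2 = (u - 1)*(u^2 - u - 2) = (u - 2)*(u - 1)*(u + 1)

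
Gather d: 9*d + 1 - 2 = 9*d - 1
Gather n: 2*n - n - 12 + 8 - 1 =n - 5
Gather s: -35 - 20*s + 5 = -20*s - 30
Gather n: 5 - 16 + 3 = -8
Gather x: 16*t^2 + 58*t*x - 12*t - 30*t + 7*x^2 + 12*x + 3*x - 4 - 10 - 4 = 16*t^2 - 42*t + 7*x^2 + x*(58*t + 15) - 18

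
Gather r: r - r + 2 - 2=0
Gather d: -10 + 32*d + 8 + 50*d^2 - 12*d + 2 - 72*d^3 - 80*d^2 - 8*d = -72*d^3 - 30*d^2 + 12*d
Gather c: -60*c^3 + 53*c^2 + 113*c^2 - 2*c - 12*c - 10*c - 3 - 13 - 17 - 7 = -60*c^3 + 166*c^2 - 24*c - 40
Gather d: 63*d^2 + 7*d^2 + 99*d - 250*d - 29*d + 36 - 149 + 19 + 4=70*d^2 - 180*d - 90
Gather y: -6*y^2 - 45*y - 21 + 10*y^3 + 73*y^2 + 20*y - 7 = 10*y^3 + 67*y^2 - 25*y - 28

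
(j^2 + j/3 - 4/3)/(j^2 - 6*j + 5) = (j + 4/3)/(j - 5)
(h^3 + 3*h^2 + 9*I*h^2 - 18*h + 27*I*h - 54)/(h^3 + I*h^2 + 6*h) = (h^2 + 3*h*(1 + 2*I) + 18*I)/(h*(h - 2*I))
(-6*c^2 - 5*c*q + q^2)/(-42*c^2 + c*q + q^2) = (c + q)/(7*c + q)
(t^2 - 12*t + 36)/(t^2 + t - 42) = (t - 6)/(t + 7)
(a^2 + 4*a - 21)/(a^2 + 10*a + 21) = (a - 3)/(a + 3)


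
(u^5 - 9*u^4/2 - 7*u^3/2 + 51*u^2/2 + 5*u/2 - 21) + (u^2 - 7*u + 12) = u^5 - 9*u^4/2 - 7*u^3/2 + 53*u^2/2 - 9*u/2 - 9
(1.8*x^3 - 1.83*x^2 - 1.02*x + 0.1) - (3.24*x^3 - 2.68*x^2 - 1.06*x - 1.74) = -1.44*x^3 + 0.85*x^2 + 0.04*x + 1.84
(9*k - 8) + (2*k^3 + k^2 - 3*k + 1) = 2*k^3 + k^2 + 6*k - 7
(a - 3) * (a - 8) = a^2 - 11*a + 24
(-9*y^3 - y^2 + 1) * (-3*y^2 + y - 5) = 27*y^5 - 6*y^4 + 44*y^3 + 2*y^2 + y - 5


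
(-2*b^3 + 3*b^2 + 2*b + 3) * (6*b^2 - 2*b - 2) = -12*b^5 + 22*b^4 + 10*b^3 + 8*b^2 - 10*b - 6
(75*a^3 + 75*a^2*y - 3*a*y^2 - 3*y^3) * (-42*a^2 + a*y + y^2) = -3150*a^5 - 3075*a^4*y + 276*a^3*y^2 + 198*a^2*y^3 - 6*a*y^4 - 3*y^5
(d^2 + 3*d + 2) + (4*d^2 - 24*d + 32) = 5*d^2 - 21*d + 34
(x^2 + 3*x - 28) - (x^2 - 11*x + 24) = 14*x - 52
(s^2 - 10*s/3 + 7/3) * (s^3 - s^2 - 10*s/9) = s^5 - 13*s^4/3 + 41*s^3/9 + 37*s^2/27 - 70*s/27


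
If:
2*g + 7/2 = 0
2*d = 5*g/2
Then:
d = -35/16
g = -7/4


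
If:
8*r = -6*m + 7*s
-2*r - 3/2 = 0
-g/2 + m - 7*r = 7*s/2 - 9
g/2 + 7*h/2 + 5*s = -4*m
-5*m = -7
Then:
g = 289/10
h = -3047/490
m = 7/5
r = -3/4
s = 12/35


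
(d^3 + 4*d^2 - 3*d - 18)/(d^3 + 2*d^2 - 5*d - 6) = (d + 3)/(d + 1)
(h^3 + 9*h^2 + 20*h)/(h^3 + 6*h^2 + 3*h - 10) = h*(h + 4)/(h^2 + h - 2)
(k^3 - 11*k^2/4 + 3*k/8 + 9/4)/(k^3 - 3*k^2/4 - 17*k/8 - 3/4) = (2*k - 3)/(2*k + 1)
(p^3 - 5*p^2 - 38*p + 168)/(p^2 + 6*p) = p - 11 + 28/p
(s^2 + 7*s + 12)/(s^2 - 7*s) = (s^2 + 7*s + 12)/(s*(s - 7))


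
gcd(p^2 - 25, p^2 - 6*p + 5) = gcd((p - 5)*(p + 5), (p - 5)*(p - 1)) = p - 5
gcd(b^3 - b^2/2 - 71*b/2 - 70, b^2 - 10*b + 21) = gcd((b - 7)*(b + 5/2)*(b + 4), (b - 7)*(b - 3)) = b - 7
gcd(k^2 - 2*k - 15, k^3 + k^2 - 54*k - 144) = k + 3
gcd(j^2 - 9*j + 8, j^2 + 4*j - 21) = 1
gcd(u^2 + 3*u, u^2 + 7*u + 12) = u + 3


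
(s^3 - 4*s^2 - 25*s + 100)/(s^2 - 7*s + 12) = (s^2 - 25)/(s - 3)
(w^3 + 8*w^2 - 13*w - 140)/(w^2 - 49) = (w^2 + w - 20)/(w - 7)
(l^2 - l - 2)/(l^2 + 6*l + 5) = (l - 2)/(l + 5)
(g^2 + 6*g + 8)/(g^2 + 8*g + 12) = (g + 4)/(g + 6)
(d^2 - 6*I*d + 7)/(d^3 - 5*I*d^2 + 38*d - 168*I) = (d + I)/(d^2 + 2*I*d + 24)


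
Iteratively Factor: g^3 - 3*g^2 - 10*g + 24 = (g - 4)*(g^2 + g - 6) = (g - 4)*(g - 2)*(g + 3)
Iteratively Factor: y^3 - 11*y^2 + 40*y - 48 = (y - 4)*(y^2 - 7*y + 12) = (y - 4)*(y - 3)*(y - 4)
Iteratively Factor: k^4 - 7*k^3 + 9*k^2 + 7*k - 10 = (k - 1)*(k^3 - 6*k^2 + 3*k + 10) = (k - 1)*(k + 1)*(k^2 - 7*k + 10) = (k - 5)*(k - 1)*(k + 1)*(k - 2)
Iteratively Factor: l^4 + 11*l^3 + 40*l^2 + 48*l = (l + 3)*(l^3 + 8*l^2 + 16*l) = l*(l + 3)*(l^2 + 8*l + 16) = l*(l + 3)*(l + 4)*(l + 4)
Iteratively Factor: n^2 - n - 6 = (n - 3)*(n + 2)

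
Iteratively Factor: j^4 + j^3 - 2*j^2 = (j + 2)*(j^3 - j^2) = j*(j + 2)*(j^2 - j) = j*(j - 1)*(j + 2)*(j)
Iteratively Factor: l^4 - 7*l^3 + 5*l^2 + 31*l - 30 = (l + 2)*(l^3 - 9*l^2 + 23*l - 15) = (l - 3)*(l + 2)*(l^2 - 6*l + 5) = (l - 5)*(l - 3)*(l + 2)*(l - 1)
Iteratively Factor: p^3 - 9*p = (p + 3)*(p^2 - 3*p) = (p - 3)*(p + 3)*(p)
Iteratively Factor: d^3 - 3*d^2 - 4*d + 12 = (d - 2)*(d^2 - d - 6) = (d - 2)*(d + 2)*(d - 3)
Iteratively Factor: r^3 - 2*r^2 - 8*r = (r - 4)*(r^2 + 2*r) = (r - 4)*(r + 2)*(r)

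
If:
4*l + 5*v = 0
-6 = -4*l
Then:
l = 3/2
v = -6/5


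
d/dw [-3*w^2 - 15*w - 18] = -6*w - 15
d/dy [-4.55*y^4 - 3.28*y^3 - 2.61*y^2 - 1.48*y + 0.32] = -18.2*y^3 - 9.84*y^2 - 5.22*y - 1.48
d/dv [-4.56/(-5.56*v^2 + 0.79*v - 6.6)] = (3.6024 - 50.7072*v)/(5.56*v^2 - 0.79*v + 6.6)^2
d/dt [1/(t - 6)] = -1/(t - 6)^2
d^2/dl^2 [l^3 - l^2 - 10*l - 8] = 6*l - 2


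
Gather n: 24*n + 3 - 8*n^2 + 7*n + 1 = -8*n^2 + 31*n + 4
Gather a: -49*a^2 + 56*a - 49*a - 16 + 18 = -49*a^2 + 7*a + 2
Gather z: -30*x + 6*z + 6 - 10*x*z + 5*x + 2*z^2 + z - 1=-25*x + 2*z^2 + z*(7 - 10*x) + 5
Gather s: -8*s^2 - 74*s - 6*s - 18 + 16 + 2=-8*s^2 - 80*s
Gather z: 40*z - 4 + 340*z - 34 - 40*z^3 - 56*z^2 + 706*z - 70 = -40*z^3 - 56*z^2 + 1086*z - 108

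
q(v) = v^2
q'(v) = 2*v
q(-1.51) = 2.28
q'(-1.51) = -3.02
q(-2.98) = 8.88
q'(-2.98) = -5.96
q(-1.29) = 1.66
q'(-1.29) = -2.58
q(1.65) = 2.72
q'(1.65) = 3.30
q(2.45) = 6.00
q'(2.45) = 4.90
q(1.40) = 1.96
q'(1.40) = 2.80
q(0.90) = 0.81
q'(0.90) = 1.80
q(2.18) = 4.75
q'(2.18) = 4.36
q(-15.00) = 225.00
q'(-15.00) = -30.00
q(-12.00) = 144.00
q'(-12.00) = -24.00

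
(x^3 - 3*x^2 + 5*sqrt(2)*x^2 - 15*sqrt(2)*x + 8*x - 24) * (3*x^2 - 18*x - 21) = 3*x^5 - 27*x^4 + 15*sqrt(2)*x^4 - 135*sqrt(2)*x^3 + 57*x^3 - 153*x^2 + 165*sqrt(2)*x^2 + 264*x + 315*sqrt(2)*x + 504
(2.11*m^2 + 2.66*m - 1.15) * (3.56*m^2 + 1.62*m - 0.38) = 7.5116*m^4 + 12.8878*m^3 - 0.586599999999999*m^2 - 2.8738*m + 0.437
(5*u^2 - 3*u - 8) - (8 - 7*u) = 5*u^2 + 4*u - 16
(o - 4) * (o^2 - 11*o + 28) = o^3 - 15*o^2 + 72*o - 112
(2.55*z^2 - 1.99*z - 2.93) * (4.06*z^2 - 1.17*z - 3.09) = 10.353*z^4 - 11.0629*z^3 - 17.447*z^2 + 9.5772*z + 9.0537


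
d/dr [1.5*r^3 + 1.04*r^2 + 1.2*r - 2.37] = 4.5*r^2 + 2.08*r + 1.2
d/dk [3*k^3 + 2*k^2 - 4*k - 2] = 9*k^2 + 4*k - 4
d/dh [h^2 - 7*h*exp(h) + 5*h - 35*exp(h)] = -7*h*exp(h) + 2*h - 42*exp(h) + 5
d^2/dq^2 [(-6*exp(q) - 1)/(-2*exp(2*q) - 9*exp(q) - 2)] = (24*exp(4*q) - 92*exp(3*q) - 90*exp(2*q) - 43*exp(q) + 6)*exp(q)/(8*exp(6*q) + 108*exp(5*q) + 510*exp(4*q) + 945*exp(3*q) + 510*exp(2*q) + 108*exp(q) + 8)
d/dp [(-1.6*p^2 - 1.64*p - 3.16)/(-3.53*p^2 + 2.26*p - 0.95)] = (-9.4052*p^2 - 19.2696*p + 8.6996)/(12.4609*p^4 - 15.9556*p^3 + 11.8146*p^2 - 4.294*p + 0.9025)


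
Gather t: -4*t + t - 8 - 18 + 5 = -3*t - 21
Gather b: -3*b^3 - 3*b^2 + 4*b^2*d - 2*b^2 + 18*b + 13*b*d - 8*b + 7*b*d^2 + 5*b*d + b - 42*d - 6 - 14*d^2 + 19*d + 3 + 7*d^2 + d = -3*b^3 + b^2*(4*d - 5) + b*(7*d^2 + 18*d + 11) - 7*d^2 - 22*d - 3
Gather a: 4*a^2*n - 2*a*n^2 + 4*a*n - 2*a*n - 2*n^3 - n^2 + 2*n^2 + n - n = 4*a^2*n + a*(-2*n^2 + 2*n) - 2*n^3 + n^2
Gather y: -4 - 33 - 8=-45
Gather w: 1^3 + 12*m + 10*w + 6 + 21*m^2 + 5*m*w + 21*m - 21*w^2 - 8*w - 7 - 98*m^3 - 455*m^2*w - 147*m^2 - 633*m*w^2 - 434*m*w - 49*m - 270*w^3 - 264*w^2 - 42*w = -98*m^3 - 126*m^2 - 16*m - 270*w^3 + w^2*(-633*m - 285) + w*(-455*m^2 - 429*m - 40)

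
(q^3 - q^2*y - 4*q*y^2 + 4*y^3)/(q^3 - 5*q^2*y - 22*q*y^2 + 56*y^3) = (-q^2 - q*y + 2*y^2)/(-q^2 + 3*q*y + 28*y^2)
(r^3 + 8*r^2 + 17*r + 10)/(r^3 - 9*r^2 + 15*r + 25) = (r^2 + 7*r + 10)/(r^2 - 10*r + 25)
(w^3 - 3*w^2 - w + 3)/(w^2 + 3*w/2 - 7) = 2*(w^3 - 3*w^2 - w + 3)/(2*w^2 + 3*w - 14)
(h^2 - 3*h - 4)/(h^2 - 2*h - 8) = (h + 1)/(h + 2)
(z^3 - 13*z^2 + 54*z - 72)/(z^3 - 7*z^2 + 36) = (z - 4)/(z + 2)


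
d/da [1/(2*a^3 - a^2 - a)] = (-6*a^2 + 2*a + 1)/(a^2*(-2*a^2 + a + 1)^2)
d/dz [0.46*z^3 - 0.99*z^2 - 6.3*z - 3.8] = 1.38*z^2 - 1.98*z - 6.3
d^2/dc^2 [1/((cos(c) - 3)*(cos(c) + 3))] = 2*(-2*sin(c)^4 + 19*sin(c)^2 - 8)/((cos(c) - 3)^3*(cos(c) + 3)^3)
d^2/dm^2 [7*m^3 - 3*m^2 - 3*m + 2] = 42*m - 6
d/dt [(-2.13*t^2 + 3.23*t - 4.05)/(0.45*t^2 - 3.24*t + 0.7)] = (5.4477*t^2 + 0.663*t - 10.861)/(0.2025*t^4 - 2.916*t^3 + 11.1276*t^2 - 4.536*t + 0.49)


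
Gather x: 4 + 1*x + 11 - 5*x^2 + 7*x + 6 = -5*x^2 + 8*x + 21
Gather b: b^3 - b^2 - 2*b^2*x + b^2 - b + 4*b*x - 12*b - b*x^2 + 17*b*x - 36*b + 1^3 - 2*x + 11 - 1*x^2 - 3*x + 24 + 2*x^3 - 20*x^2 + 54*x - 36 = b^3 - 2*b^2*x + b*(-x^2 + 21*x - 49) + 2*x^3 - 21*x^2 + 49*x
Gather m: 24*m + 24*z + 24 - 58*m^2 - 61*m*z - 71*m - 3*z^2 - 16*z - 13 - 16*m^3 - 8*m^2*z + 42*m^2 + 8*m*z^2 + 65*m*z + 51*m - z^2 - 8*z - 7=-16*m^3 + m^2*(-8*z - 16) + m*(8*z^2 + 4*z + 4) - 4*z^2 + 4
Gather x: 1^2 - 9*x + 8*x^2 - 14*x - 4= 8*x^2 - 23*x - 3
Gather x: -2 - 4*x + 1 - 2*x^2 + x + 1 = -2*x^2 - 3*x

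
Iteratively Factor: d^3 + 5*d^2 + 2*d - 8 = (d + 4)*(d^2 + d - 2) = (d - 1)*(d + 4)*(d + 2)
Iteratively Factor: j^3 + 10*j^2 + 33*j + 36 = (j + 3)*(j^2 + 7*j + 12) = (j + 3)*(j + 4)*(j + 3)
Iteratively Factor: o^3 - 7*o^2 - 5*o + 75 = (o - 5)*(o^2 - 2*o - 15) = (o - 5)^2*(o + 3)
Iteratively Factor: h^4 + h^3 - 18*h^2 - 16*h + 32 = (h + 2)*(h^3 - h^2 - 16*h + 16) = (h - 4)*(h + 2)*(h^2 + 3*h - 4) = (h - 4)*(h - 1)*(h + 2)*(h + 4)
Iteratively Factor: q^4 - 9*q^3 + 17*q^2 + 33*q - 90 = (q - 3)*(q^3 - 6*q^2 - q + 30) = (q - 3)*(q + 2)*(q^2 - 8*q + 15) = (q - 3)^2*(q + 2)*(q - 5)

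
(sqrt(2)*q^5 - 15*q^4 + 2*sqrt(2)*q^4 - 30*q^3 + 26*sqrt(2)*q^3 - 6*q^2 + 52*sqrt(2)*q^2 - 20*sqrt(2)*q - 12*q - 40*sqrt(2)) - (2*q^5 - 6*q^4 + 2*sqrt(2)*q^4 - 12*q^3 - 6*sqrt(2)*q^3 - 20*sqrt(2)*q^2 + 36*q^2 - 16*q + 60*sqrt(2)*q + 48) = -2*q^5 + sqrt(2)*q^5 - 9*q^4 - 18*q^3 + 32*sqrt(2)*q^3 - 42*q^2 + 72*sqrt(2)*q^2 - 80*sqrt(2)*q + 4*q - 40*sqrt(2) - 48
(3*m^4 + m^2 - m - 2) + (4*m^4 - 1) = 7*m^4 + m^2 - m - 3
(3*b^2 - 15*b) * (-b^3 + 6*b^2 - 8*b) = -3*b^5 + 33*b^4 - 114*b^3 + 120*b^2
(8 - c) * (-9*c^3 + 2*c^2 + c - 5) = 9*c^4 - 74*c^3 + 15*c^2 + 13*c - 40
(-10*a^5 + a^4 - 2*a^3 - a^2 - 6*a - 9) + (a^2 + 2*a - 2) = -10*a^5 + a^4 - 2*a^3 - 4*a - 11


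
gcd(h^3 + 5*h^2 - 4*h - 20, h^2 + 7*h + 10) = h^2 + 7*h + 10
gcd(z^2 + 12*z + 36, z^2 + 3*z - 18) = z + 6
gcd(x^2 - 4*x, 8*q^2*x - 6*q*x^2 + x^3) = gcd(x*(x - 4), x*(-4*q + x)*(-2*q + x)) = x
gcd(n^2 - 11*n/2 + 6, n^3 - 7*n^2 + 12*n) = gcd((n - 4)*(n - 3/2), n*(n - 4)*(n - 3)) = n - 4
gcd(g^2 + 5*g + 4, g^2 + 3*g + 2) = g + 1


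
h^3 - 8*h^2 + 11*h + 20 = (h - 5)*(h - 4)*(h + 1)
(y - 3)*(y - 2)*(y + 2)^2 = y^4 - y^3 - 10*y^2 + 4*y + 24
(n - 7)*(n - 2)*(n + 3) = n^3 - 6*n^2 - 13*n + 42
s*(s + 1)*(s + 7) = s^3 + 8*s^2 + 7*s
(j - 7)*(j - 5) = j^2 - 12*j + 35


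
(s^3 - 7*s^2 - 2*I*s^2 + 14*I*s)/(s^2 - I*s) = (s^2 - 7*s - 2*I*s + 14*I)/(s - I)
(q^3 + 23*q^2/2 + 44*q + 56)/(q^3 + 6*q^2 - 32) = (q + 7/2)/(q - 2)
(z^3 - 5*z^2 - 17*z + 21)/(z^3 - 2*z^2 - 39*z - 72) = (z^2 - 8*z + 7)/(z^2 - 5*z - 24)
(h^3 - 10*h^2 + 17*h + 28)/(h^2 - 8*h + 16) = (h^2 - 6*h - 7)/(h - 4)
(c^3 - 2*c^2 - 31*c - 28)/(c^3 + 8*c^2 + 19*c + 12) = (c - 7)/(c + 3)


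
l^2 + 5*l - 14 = (l - 2)*(l + 7)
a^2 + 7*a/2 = a*(a + 7/2)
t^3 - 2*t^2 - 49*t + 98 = (t - 7)*(t - 2)*(t + 7)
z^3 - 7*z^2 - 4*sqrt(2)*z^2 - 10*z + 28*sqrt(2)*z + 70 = (z - 7)*(z - 5*sqrt(2))*(z + sqrt(2))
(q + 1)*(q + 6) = q^2 + 7*q + 6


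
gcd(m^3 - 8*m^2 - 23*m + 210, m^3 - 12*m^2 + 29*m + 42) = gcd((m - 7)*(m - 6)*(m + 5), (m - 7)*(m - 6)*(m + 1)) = m^2 - 13*m + 42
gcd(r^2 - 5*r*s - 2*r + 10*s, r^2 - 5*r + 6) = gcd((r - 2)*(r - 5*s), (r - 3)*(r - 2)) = r - 2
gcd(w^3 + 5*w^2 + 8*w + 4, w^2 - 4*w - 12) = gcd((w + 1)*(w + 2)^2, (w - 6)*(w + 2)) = w + 2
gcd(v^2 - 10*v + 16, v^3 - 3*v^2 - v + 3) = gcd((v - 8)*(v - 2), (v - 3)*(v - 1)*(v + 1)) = 1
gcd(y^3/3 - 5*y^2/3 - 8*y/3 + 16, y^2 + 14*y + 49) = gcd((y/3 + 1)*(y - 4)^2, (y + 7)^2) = 1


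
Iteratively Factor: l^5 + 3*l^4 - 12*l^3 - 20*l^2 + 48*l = (l + 3)*(l^4 - 12*l^2 + 16*l) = (l - 2)*(l + 3)*(l^3 + 2*l^2 - 8*l) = (l - 2)*(l + 3)*(l + 4)*(l^2 - 2*l) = (l - 2)^2*(l + 3)*(l + 4)*(l)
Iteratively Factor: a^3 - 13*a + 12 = (a - 1)*(a^2 + a - 12) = (a - 3)*(a - 1)*(a + 4)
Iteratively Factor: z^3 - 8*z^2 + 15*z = (z)*(z^2 - 8*z + 15) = z*(z - 5)*(z - 3)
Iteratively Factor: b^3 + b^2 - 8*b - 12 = (b + 2)*(b^2 - b - 6) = (b - 3)*(b + 2)*(b + 2)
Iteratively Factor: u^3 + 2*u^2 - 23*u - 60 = (u + 3)*(u^2 - u - 20) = (u - 5)*(u + 3)*(u + 4)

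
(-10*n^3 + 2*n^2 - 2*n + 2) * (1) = -10*n^3 + 2*n^2 - 2*n + 2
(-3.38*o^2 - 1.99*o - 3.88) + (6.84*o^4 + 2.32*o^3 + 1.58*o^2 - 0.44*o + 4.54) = 6.84*o^4 + 2.32*o^3 - 1.8*o^2 - 2.43*o + 0.66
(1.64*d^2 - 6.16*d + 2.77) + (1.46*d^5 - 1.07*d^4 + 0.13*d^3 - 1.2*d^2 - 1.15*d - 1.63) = 1.46*d^5 - 1.07*d^4 + 0.13*d^3 + 0.44*d^2 - 7.31*d + 1.14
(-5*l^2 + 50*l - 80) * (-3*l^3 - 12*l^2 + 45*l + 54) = 15*l^5 - 90*l^4 - 585*l^3 + 2940*l^2 - 900*l - 4320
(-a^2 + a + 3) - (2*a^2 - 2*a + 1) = -3*a^2 + 3*a + 2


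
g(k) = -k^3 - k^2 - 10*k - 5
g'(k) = -3*k^2 - 2*k - 10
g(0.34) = -8.55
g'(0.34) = -11.03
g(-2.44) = 27.97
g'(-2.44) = -22.98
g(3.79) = -111.70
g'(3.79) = -60.67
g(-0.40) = -1.10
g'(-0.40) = -9.68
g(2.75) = -60.86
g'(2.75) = -38.19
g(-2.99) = 42.69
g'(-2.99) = -30.84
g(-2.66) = 33.35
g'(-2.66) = -25.91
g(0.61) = -11.70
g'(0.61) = -12.34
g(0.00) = -5.00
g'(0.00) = -10.00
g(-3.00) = 43.00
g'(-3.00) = -31.00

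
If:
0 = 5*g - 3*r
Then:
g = 3*r/5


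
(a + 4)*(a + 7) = a^2 + 11*a + 28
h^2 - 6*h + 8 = (h - 4)*(h - 2)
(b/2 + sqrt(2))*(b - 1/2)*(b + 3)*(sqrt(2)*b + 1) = sqrt(2)*b^4/2 + 5*sqrt(2)*b^3/4 + 5*b^3/2 + sqrt(2)*b^2/4 + 25*b^2/4 - 15*b/4 + 5*sqrt(2)*b/2 - 3*sqrt(2)/2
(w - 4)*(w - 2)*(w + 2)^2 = w^4 - 2*w^3 - 12*w^2 + 8*w + 32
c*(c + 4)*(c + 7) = c^3 + 11*c^2 + 28*c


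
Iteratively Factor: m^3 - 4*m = (m - 2)*(m^2 + 2*m) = m*(m - 2)*(m + 2)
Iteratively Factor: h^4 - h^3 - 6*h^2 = (h)*(h^3 - h^2 - 6*h) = h^2*(h^2 - h - 6) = h^2*(h + 2)*(h - 3)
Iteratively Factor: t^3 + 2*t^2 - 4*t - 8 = (t - 2)*(t^2 + 4*t + 4) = (t - 2)*(t + 2)*(t + 2)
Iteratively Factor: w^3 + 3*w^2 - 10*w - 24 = (w - 3)*(w^2 + 6*w + 8) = (w - 3)*(w + 2)*(w + 4)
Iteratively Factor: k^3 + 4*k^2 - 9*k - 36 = (k - 3)*(k^2 + 7*k + 12) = (k - 3)*(k + 4)*(k + 3)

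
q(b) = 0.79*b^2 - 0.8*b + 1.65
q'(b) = 1.58*b - 0.8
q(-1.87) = 5.91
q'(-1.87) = -3.75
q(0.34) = 1.47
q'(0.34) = -0.26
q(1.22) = 1.85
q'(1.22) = 1.13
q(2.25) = 3.85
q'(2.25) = 2.76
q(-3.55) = 14.45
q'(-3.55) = -6.41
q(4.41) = 13.49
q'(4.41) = 6.17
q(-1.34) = 4.14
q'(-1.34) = -2.92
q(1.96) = 3.12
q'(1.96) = 2.30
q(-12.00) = 125.01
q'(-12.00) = -19.76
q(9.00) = 58.44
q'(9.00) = 13.42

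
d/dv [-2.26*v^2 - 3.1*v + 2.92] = -4.52*v - 3.1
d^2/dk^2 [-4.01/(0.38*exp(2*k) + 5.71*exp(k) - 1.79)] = (-4.01*(0.76*exp(k) + 5.71)*(1.52*exp(k) + 11.42)*exp(k) + (6.0952*exp(k) + 22.8971)*(0.38*exp(2*k) + 5.71*exp(k) - 1.79))*exp(k)/(0.38*exp(2*k) + 5.71*exp(k) - 1.79)^3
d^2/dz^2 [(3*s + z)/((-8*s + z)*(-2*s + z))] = 2*(412*s^3 - 138*s^2*z + 9*s*z^2 + z^3)/(4096*s^6 - 7680*s^5*z + 5568*s^4*z^2 - 1960*s^3*z^3 + 348*s^2*z^4 - 30*s*z^5 + z^6)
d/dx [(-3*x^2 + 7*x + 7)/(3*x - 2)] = (-9*x^2 + 12*x - 35)/(9*x^2 - 12*x + 4)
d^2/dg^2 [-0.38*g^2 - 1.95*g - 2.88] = -0.760000000000000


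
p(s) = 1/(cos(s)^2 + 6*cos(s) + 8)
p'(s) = (2*sin(s)*cos(s) + 6*sin(s))/(cos(s)^2 + 6*cos(s) + 8)^2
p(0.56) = 0.07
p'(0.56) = 0.02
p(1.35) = 0.11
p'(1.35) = 0.07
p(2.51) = 0.26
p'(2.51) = 0.18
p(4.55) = 0.14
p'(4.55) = -0.11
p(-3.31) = 0.33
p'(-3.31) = 0.07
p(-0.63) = 0.07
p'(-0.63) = -0.02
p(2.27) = 0.22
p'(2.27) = 0.17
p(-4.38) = 0.16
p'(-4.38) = 0.13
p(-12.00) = 0.07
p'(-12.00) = 0.02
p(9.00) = 0.30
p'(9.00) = 0.15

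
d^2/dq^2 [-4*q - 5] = 0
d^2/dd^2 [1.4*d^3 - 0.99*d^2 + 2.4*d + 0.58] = 8.4*d - 1.98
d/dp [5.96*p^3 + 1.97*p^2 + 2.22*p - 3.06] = 17.88*p^2 + 3.94*p + 2.22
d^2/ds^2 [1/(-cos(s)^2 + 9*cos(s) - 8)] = (4*sin(s)^4 - 51*sin(s)^2 + 423*cos(s)/4 - 27*cos(3*s)/4 - 99)/((cos(s) - 8)^3*(cos(s) - 1)^3)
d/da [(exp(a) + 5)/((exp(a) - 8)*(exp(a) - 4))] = (-exp(2*a) - 10*exp(a) + 92)*exp(a)/(exp(4*a) - 24*exp(3*a) + 208*exp(2*a) - 768*exp(a) + 1024)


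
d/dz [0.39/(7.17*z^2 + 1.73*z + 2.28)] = (-5.5926*z - 0.6747)/(7.17*z^2 + 1.73*z + 2.28)^2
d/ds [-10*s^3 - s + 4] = -30*s^2 - 1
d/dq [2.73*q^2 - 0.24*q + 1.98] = 5.46*q - 0.24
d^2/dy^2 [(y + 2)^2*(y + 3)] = 6*y + 14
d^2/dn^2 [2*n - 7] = 0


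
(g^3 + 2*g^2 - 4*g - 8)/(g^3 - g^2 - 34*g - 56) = (g^2 - 4)/(g^2 - 3*g - 28)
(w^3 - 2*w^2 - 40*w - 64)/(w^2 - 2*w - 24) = (w^2 - 6*w - 16)/(w - 6)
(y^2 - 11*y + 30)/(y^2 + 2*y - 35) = (y - 6)/(y + 7)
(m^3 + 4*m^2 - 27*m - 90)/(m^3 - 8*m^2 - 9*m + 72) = (m^2 + m - 30)/(m^2 - 11*m + 24)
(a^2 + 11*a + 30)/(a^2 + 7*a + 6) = (a + 5)/(a + 1)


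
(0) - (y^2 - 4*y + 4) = -y^2 + 4*y - 4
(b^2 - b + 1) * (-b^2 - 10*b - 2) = -b^4 - 9*b^3 + 7*b^2 - 8*b - 2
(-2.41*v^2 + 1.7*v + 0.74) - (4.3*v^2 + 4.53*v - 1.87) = -6.71*v^2 - 2.83*v + 2.61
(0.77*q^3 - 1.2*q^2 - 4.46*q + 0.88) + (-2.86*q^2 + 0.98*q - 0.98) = 0.77*q^3 - 4.06*q^2 - 3.48*q - 0.1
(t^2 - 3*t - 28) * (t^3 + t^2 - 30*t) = t^5 - 2*t^4 - 61*t^3 + 62*t^2 + 840*t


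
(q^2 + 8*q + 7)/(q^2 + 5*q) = (q^2 + 8*q + 7)/(q*(q + 5))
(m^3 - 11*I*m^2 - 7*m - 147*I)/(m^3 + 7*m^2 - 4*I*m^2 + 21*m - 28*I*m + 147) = (m - 7*I)/(m + 7)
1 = 1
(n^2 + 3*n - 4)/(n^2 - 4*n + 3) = (n + 4)/(n - 3)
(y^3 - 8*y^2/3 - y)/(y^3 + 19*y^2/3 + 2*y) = (y - 3)/(y + 6)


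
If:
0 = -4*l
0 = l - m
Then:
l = 0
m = 0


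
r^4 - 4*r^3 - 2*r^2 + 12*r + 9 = (r - 3)^2*(r + 1)^2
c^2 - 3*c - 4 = (c - 4)*(c + 1)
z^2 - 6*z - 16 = (z - 8)*(z + 2)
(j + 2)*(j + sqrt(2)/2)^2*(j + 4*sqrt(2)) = j^4 + 2*j^3 + 5*sqrt(2)*j^3 + 17*j^2/2 + 10*sqrt(2)*j^2 + 2*sqrt(2)*j + 17*j + 4*sqrt(2)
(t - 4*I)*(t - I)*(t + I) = t^3 - 4*I*t^2 + t - 4*I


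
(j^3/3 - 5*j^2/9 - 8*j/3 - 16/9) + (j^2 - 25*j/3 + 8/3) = j^3/3 + 4*j^2/9 - 11*j + 8/9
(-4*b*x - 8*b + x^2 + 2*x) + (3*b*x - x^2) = -b*x - 8*b + 2*x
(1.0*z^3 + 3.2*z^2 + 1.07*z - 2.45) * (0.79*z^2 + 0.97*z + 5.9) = 0.79*z^5 + 3.498*z^4 + 9.8493*z^3 + 17.9824*z^2 + 3.9365*z - 14.455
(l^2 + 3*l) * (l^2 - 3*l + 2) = l^4 - 7*l^2 + 6*l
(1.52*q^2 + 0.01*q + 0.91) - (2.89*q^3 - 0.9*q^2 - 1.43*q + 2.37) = -2.89*q^3 + 2.42*q^2 + 1.44*q - 1.46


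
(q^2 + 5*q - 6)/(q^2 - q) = (q + 6)/q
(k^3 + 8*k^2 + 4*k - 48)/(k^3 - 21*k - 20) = (k^2 + 4*k - 12)/(k^2 - 4*k - 5)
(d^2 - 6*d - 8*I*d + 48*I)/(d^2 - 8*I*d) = (d - 6)/d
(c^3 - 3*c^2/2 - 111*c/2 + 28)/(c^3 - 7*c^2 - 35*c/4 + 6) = 2*(c + 7)/(2*c + 3)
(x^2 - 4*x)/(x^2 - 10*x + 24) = x/(x - 6)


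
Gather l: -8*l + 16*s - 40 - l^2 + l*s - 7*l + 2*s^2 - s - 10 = -l^2 + l*(s - 15) + 2*s^2 + 15*s - 50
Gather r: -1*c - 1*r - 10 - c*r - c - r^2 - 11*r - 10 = -2*c - r^2 + r*(-c - 12) - 20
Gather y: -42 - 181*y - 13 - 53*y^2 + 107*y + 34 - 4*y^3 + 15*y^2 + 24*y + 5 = -4*y^3 - 38*y^2 - 50*y - 16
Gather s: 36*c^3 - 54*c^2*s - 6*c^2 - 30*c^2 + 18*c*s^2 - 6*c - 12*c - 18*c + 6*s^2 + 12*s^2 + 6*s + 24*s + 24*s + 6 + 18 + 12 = 36*c^3 - 36*c^2 - 36*c + s^2*(18*c + 18) + s*(54 - 54*c^2) + 36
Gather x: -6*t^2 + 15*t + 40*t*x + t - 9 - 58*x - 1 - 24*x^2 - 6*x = -6*t^2 + 16*t - 24*x^2 + x*(40*t - 64) - 10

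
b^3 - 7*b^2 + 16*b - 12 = (b - 3)*(b - 2)^2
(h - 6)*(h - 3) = h^2 - 9*h + 18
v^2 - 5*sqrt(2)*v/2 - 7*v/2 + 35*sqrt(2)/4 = (v - 7/2)*(v - 5*sqrt(2)/2)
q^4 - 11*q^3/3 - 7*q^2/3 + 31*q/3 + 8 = (q - 3)*(q - 8/3)*(q + 1)^2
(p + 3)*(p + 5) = p^2 + 8*p + 15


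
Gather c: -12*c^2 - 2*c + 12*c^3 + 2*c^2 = 12*c^3 - 10*c^2 - 2*c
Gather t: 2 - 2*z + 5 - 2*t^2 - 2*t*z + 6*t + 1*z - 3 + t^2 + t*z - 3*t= -t^2 + t*(3 - z) - z + 4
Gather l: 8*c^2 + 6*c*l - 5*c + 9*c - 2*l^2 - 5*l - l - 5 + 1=8*c^2 + 4*c - 2*l^2 + l*(6*c - 6) - 4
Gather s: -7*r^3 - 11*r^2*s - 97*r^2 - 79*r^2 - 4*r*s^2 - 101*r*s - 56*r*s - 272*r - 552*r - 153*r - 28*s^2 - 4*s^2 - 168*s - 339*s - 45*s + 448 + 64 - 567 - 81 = -7*r^3 - 176*r^2 - 977*r + s^2*(-4*r - 32) + s*(-11*r^2 - 157*r - 552) - 136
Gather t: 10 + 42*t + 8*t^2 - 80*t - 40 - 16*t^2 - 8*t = -8*t^2 - 46*t - 30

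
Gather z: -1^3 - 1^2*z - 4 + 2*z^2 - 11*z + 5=2*z^2 - 12*z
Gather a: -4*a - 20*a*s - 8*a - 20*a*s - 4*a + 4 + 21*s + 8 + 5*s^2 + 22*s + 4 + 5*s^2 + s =a*(-40*s - 16) + 10*s^2 + 44*s + 16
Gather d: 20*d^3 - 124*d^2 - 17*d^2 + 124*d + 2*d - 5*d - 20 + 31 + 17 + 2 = 20*d^3 - 141*d^2 + 121*d + 30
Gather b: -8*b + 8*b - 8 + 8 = 0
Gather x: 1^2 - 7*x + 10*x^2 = 10*x^2 - 7*x + 1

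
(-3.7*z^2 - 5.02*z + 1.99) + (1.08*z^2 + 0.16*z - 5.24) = -2.62*z^2 - 4.86*z - 3.25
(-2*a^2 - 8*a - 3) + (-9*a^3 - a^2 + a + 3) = -9*a^3 - 3*a^2 - 7*a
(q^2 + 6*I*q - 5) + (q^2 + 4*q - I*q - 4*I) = 2*q^2 + 4*q + 5*I*q - 5 - 4*I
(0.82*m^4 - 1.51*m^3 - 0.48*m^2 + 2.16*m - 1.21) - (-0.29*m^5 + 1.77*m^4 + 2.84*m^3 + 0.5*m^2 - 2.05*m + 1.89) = 0.29*m^5 - 0.95*m^4 - 4.35*m^3 - 0.98*m^2 + 4.21*m - 3.1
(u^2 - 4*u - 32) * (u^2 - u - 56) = u^4 - 5*u^3 - 84*u^2 + 256*u + 1792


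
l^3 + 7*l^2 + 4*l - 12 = (l - 1)*(l + 2)*(l + 6)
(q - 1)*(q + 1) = q^2 - 1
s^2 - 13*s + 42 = (s - 7)*(s - 6)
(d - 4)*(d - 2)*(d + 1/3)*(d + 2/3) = d^4 - 5*d^3 + 20*d^2/9 + 20*d/3 + 16/9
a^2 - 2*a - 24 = (a - 6)*(a + 4)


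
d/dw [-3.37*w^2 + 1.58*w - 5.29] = 1.58 - 6.74*w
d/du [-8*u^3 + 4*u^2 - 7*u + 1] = -24*u^2 + 8*u - 7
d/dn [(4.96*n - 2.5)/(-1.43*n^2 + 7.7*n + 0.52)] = (7.0928*n^2 - 7.15*n + 21.8292)/(2.0449*n^4 - 22.022*n^3 + 57.8028*n^2 + 8.008*n + 0.2704)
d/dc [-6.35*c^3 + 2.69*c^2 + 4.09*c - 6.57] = -19.05*c^2 + 5.38*c + 4.09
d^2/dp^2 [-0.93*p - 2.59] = 0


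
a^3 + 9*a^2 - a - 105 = (a - 3)*(a + 5)*(a + 7)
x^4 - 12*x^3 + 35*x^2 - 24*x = x*(x - 8)*(x - 3)*(x - 1)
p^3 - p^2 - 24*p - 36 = (p - 6)*(p + 2)*(p + 3)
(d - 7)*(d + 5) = d^2 - 2*d - 35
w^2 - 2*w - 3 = (w - 3)*(w + 1)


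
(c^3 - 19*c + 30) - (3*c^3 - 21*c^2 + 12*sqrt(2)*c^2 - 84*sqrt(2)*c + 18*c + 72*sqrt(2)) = -2*c^3 - 12*sqrt(2)*c^2 + 21*c^2 - 37*c + 84*sqrt(2)*c - 72*sqrt(2) + 30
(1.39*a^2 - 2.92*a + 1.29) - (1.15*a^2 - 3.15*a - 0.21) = 0.24*a^2 + 0.23*a + 1.5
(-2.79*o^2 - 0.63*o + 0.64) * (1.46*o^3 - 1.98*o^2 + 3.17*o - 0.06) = -4.0734*o^5 + 4.6044*o^4 - 6.6625*o^3 - 3.0969*o^2 + 2.0666*o - 0.0384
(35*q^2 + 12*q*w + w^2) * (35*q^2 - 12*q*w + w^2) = 1225*q^4 - 74*q^2*w^2 + w^4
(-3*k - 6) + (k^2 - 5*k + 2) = k^2 - 8*k - 4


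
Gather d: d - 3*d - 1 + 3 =2 - 2*d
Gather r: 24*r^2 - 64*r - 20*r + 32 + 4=24*r^2 - 84*r + 36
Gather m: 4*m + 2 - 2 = 4*m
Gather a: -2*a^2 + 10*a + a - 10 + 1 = -2*a^2 + 11*a - 9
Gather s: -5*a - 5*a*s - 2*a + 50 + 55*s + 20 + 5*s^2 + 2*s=-7*a + 5*s^2 + s*(57 - 5*a) + 70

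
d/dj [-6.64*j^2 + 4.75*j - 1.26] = 4.75 - 13.28*j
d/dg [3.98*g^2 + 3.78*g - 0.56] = 7.96*g + 3.78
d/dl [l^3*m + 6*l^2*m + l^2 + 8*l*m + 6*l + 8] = 3*l^2*m + 12*l*m + 2*l + 8*m + 6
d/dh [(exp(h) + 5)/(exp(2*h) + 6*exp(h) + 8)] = (-2*(exp(h) + 3)*(exp(h) + 5) + exp(2*h) + 6*exp(h) + 8)*exp(h)/(exp(2*h) + 6*exp(h) + 8)^2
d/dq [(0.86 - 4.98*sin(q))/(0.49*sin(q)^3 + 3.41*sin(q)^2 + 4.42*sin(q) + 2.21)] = (4.8804*sin(q)^3 + 15.7176*sin(q)^2 - 5.8652*sin(q) - 14.807)*cos(q)/(0.2401*sin(q)^6 + 3.3418*sin(q)^5 + 15.9597*sin(q)^4 + 32.3102*sin(q)^3 + 34.6086*sin(q)^2 + 19.5364*sin(q) + 4.8841)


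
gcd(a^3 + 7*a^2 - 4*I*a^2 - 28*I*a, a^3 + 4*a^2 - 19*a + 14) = a + 7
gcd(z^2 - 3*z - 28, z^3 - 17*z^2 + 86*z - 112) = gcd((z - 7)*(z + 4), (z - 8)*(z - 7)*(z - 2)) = z - 7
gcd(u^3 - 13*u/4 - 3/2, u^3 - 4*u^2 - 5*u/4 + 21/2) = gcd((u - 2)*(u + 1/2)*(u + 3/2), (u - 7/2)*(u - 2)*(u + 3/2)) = u^2 - u/2 - 3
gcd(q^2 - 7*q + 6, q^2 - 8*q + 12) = q - 6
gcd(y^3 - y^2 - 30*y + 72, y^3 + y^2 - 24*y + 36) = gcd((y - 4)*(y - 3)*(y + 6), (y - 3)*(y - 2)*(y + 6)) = y^2 + 3*y - 18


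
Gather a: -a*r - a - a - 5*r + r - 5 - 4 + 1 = a*(-r - 2) - 4*r - 8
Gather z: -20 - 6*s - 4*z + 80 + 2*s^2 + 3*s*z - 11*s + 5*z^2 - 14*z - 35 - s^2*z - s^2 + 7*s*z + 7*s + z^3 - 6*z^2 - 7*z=s^2 - 10*s + z^3 - z^2 + z*(-s^2 + 10*s - 25) + 25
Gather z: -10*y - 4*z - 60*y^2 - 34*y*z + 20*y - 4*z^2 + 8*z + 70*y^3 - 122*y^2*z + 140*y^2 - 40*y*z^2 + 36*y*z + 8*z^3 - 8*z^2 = 70*y^3 + 80*y^2 + 10*y + 8*z^3 + z^2*(-40*y - 12) + z*(-122*y^2 + 2*y + 4)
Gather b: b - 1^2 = b - 1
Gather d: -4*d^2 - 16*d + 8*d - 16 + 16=-4*d^2 - 8*d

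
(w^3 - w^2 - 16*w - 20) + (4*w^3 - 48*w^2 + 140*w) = 5*w^3 - 49*w^2 + 124*w - 20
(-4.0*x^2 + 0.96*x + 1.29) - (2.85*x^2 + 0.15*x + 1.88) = -6.85*x^2 + 0.81*x - 0.59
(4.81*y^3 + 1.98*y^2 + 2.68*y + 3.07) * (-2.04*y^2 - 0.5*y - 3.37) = -9.8124*y^5 - 6.4442*y^4 - 22.6669*y^3 - 14.2754*y^2 - 10.5666*y - 10.3459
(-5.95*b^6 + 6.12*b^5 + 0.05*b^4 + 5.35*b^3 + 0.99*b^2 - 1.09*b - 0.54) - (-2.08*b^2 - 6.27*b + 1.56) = -5.95*b^6 + 6.12*b^5 + 0.05*b^4 + 5.35*b^3 + 3.07*b^2 + 5.18*b - 2.1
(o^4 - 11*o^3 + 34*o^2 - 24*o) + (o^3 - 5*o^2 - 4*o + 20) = o^4 - 10*o^3 + 29*o^2 - 28*o + 20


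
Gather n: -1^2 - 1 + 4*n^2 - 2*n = 4*n^2 - 2*n - 2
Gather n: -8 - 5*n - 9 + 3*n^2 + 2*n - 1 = 3*n^2 - 3*n - 18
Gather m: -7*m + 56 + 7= 63 - 7*m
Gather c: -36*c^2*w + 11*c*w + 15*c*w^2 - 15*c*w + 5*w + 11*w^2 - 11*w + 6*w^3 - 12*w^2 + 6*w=-36*c^2*w + c*(15*w^2 - 4*w) + 6*w^3 - w^2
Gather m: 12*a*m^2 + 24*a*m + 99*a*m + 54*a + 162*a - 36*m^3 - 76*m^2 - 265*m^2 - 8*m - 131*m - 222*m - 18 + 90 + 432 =216*a - 36*m^3 + m^2*(12*a - 341) + m*(123*a - 361) + 504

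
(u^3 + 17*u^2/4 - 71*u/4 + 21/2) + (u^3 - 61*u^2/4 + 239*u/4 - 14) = 2*u^3 - 11*u^2 + 42*u - 7/2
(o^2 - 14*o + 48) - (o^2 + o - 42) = 90 - 15*o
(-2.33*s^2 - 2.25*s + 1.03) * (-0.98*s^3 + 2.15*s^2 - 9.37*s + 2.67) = 2.2834*s^5 - 2.8045*s^4 + 15.9852*s^3 + 17.0759*s^2 - 15.6586*s + 2.7501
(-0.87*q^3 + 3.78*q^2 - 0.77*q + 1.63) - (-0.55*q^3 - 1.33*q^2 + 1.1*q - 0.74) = -0.32*q^3 + 5.11*q^2 - 1.87*q + 2.37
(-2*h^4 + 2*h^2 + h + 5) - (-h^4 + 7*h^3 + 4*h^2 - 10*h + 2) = -h^4 - 7*h^3 - 2*h^2 + 11*h + 3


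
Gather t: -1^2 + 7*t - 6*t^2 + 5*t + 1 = -6*t^2 + 12*t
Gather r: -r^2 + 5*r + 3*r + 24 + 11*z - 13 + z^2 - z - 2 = -r^2 + 8*r + z^2 + 10*z + 9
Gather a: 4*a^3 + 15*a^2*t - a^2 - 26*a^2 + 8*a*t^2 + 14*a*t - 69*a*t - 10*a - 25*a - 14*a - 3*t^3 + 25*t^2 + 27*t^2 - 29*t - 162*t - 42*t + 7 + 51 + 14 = 4*a^3 + a^2*(15*t - 27) + a*(8*t^2 - 55*t - 49) - 3*t^3 + 52*t^2 - 233*t + 72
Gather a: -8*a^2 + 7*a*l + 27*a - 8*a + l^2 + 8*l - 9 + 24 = -8*a^2 + a*(7*l + 19) + l^2 + 8*l + 15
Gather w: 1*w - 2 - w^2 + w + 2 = -w^2 + 2*w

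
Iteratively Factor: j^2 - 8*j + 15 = (j - 5)*(j - 3)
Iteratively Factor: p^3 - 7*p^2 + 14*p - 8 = (p - 4)*(p^2 - 3*p + 2) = (p - 4)*(p - 2)*(p - 1)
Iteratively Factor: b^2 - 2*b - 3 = (b + 1)*(b - 3)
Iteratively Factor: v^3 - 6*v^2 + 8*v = (v)*(v^2 - 6*v + 8) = v*(v - 2)*(v - 4)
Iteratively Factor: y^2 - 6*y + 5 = (y - 1)*(y - 5)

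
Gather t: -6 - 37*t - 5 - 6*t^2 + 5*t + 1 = -6*t^2 - 32*t - 10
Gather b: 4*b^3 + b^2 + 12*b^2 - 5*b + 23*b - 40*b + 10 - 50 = 4*b^3 + 13*b^2 - 22*b - 40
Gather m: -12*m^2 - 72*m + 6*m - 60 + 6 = -12*m^2 - 66*m - 54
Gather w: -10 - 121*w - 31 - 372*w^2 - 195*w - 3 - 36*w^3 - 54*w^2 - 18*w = -36*w^3 - 426*w^2 - 334*w - 44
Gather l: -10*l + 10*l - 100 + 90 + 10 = 0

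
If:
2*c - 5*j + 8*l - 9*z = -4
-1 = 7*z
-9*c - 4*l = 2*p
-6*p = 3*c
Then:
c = -2*p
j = 28*p/5 + 37/35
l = 4*p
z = -1/7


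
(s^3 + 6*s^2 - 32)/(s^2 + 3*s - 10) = (s^2 + 8*s + 16)/(s + 5)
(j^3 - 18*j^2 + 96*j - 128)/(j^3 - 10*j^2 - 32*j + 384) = (j - 2)/(j + 6)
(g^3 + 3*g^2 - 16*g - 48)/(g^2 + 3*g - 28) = (g^2 + 7*g + 12)/(g + 7)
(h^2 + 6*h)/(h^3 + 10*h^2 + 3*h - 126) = h/(h^2 + 4*h - 21)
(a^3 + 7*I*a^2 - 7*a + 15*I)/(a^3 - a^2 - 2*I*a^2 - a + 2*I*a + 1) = (a^2 + 8*I*a - 15)/(a^2 - a*(1 + I) + I)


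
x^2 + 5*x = x*(x + 5)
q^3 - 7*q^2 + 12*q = q*(q - 4)*(q - 3)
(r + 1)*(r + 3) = r^2 + 4*r + 3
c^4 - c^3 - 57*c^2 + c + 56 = (c - 8)*(c - 1)*(c + 1)*(c + 7)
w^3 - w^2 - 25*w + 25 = (w - 5)*(w - 1)*(w + 5)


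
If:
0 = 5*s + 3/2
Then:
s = -3/10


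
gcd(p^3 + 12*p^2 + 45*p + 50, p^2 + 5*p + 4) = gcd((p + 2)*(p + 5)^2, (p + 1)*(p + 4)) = 1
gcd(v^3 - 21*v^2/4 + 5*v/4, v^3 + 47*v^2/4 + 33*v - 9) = v - 1/4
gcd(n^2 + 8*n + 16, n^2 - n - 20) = n + 4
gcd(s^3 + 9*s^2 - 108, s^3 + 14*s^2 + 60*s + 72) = s^2 + 12*s + 36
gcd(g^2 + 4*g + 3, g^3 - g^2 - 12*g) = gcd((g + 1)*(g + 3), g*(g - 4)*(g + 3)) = g + 3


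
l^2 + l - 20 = (l - 4)*(l + 5)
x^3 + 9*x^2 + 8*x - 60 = (x - 2)*(x + 5)*(x + 6)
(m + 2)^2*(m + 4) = m^3 + 8*m^2 + 20*m + 16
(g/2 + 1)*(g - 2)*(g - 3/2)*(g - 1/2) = g^4/2 - g^3 - 13*g^2/8 + 4*g - 3/2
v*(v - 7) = v^2 - 7*v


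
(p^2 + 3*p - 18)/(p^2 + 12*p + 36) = (p - 3)/(p + 6)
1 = 1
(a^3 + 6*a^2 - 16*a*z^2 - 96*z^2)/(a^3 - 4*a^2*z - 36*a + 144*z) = (a + 4*z)/(a - 6)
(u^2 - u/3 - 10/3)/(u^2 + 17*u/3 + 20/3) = (u - 2)/(u + 4)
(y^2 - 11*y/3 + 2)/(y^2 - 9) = (y - 2/3)/(y + 3)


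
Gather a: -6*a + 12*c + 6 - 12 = -6*a + 12*c - 6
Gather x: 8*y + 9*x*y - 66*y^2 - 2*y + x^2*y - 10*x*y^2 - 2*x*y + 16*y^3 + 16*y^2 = x^2*y + x*(-10*y^2 + 7*y) + 16*y^3 - 50*y^2 + 6*y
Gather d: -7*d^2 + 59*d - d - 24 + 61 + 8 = -7*d^2 + 58*d + 45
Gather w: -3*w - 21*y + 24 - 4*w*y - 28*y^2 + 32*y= w*(-4*y - 3) - 28*y^2 + 11*y + 24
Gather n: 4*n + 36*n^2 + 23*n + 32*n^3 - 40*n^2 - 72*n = 32*n^3 - 4*n^2 - 45*n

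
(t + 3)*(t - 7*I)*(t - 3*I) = t^3 + 3*t^2 - 10*I*t^2 - 21*t - 30*I*t - 63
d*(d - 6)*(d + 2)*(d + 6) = d^4 + 2*d^3 - 36*d^2 - 72*d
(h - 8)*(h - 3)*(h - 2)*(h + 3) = h^4 - 10*h^3 + 7*h^2 + 90*h - 144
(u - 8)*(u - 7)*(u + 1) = u^3 - 14*u^2 + 41*u + 56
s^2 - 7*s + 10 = (s - 5)*(s - 2)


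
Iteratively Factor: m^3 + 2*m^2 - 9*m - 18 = (m + 3)*(m^2 - m - 6) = (m + 2)*(m + 3)*(m - 3)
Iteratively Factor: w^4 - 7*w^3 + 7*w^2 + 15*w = (w + 1)*(w^3 - 8*w^2 + 15*w) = (w - 5)*(w + 1)*(w^2 - 3*w) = (w - 5)*(w - 3)*(w + 1)*(w)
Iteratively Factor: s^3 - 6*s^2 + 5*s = (s)*(s^2 - 6*s + 5) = s*(s - 5)*(s - 1)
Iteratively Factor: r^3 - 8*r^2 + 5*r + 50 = (r - 5)*(r^2 - 3*r - 10) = (r - 5)^2*(r + 2)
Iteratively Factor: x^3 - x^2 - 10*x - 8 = (x + 1)*(x^2 - 2*x - 8) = (x + 1)*(x + 2)*(x - 4)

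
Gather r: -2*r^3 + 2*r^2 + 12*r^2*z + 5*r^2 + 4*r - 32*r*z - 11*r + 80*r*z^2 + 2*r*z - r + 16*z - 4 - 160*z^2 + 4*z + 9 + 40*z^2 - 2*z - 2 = -2*r^3 + r^2*(12*z + 7) + r*(80*z^2 - 30*z - 8) - 120*z^2 + 18*z + 3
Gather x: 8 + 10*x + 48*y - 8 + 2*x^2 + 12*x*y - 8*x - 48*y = 2*x^2 + x*(12*y + 2)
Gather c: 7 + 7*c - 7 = 7*c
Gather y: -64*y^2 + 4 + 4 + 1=9 - 64*y^2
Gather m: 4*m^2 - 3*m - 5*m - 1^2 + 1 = 4*m^2 - 8*m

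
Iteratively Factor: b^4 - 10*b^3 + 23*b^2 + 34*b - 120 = (b - 3)*(b^3 - 7*b^2 + 2*b + 40) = (b - 3)*(b + 2)*(b^2 - 9*b + 20) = (b - 4)*(b - 3)*(b + 2)*(b - 5)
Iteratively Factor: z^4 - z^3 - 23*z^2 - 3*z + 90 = (z + 3)*(z^3 - 4*z^2 - 11*z + 30) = (z + 3)^2*(z^2 - 7*z + 10) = (z - 5)*(z + 3)^2*(z - 2)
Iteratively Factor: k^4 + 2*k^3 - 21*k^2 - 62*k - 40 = (k + 4)*(k^3 - 2*k^2 - 13*k - 10) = (k + 2)*(k + 4)*(k^2 - 4*k - 5) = (k - 5)*(k + 2)*(k + 4)*(k + 1)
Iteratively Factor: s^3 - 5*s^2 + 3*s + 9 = (s - 3)*(s^2 - 2*s - 3) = (s - 3)^2*(s + 1)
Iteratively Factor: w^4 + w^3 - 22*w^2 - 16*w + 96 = (w + 3)*(w^3 - 2*w^2 - 16*w + 32) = (w + 3)*(w + 4)*(w^2 - 6*w + 8) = (w - 4)*(w + 3)*(w + 4)*(w - 2)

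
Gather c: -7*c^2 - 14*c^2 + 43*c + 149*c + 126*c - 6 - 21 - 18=-21*c^2 + 318*c - 45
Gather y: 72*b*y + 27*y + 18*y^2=18*y^2 + y*(72*b + 27)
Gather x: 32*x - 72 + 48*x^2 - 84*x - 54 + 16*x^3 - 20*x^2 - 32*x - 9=16*x^3 + 28*x^2 - 84*x - 135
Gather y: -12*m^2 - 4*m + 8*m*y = -12*m^2 + 8*m*y - 4*m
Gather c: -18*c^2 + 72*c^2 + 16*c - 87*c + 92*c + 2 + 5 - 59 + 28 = 54*c^2 + 21*c - 24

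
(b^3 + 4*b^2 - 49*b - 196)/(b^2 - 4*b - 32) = (b^2 - 49)/(b - 8)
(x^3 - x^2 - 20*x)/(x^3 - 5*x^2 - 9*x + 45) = x*(x + 4)/(x^2 - 9)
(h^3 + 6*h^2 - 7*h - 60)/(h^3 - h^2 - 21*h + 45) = (h + 4)/(h - 3)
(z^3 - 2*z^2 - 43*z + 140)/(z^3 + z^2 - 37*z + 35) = (z - 4)/(z - 1)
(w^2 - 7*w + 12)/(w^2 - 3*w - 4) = (w - 3)/(w + 1)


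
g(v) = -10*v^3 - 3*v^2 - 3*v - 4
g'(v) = -30*v^2 - 6*v - 3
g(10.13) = -10737.33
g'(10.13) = -3142.29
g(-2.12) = 84.16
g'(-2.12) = -125.11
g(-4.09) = 642.26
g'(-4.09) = -480.30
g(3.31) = -409.45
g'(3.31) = -351.54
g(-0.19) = -3.47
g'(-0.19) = -2.94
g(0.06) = -4.19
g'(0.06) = -3.47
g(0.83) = -14.27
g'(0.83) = -28.65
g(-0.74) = 0.63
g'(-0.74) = -14.99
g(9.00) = -7564.00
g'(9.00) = -2487.00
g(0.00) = -4.00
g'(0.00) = -3.00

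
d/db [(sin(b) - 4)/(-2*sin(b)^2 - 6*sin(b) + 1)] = (2*sin(b)^2 - 16*sin(b) - 23)*cos(b)/(6*sin(b) - cos(2*b))^2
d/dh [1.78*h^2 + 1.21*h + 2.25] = 3.56*h + 1.21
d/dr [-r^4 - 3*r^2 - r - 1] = -4*r^3 - 6*r - 1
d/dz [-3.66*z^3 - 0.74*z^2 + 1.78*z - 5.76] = -10.98*z^2 - 1.48*z + 1.78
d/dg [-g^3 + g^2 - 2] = g*(2 - 3*g)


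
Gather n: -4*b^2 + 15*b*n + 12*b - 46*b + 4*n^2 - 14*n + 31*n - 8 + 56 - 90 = -4*b^2 - 34*b + 4*n^2 + n*(15*b + 17) - 42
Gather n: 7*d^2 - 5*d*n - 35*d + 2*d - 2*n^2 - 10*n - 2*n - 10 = 7*d^2 - 33*d - 2*n^2 + n*(-5*d - 12) - 10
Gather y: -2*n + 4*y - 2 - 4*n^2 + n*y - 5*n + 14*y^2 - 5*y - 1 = -4*n^2 - 7*n + 14*y^2 + y*(n - 1) - 3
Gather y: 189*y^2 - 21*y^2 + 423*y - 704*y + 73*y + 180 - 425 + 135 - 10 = 168*y^2 - 208*y - 120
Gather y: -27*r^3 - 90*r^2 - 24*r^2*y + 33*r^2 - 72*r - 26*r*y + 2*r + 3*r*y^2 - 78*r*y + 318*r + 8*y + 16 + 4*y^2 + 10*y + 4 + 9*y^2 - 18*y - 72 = -27*r^3 - 57*r^2 + 248*r + y^2*(3*r + 13) + y*(-24*r^2 - 104*r) - 52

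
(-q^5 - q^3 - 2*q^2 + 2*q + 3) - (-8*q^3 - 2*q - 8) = -q^5 + 7*q^3 - 2*q^2 + 4*q + 11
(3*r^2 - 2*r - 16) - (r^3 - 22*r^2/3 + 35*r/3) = -r^3 + 31*r^2/3 - 41*r/3 - 16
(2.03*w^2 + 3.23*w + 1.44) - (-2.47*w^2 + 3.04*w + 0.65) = 4.5*w^2 + 0.19*w + 0.79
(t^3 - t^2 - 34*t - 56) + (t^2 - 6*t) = t^3 - 40*t - 56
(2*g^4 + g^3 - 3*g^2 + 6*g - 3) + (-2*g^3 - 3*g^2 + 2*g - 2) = 2*g^4 - g^3 - 6*g^2 + 8*g - 5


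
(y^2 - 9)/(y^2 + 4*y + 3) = (y - 3)/(y + 1)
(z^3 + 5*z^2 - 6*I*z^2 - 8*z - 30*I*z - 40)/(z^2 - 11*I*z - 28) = (z^2 + z*(5 - 2*I) - 10*I)/(z - 7*I)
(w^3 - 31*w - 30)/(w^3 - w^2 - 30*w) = (w + 1)/w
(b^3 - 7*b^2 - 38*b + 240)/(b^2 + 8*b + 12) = (b^2 - 13*b + 40)/(b + 2)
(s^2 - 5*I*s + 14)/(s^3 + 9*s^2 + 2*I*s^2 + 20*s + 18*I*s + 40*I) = (s - 7*I)/(s^2 + 9*s + 20)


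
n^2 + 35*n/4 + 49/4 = (n + 7/4)*(n + 7)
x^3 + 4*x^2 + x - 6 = (x - 1)*(x + 2)*(x + 3)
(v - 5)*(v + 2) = v^2 - 3*v - 10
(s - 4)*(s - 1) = s^2 - 5*s + 4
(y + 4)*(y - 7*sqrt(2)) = y^2 - 7*sqrt(2)*y + 4*y - 28*sqrt(2)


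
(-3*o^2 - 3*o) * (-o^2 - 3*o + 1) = 3*o^4 + 12*o^3 + 6*o^2 - 3*o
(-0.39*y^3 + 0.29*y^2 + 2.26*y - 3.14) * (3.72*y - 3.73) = -1.4508*y^4 + 2.5335*y^3 + 7.3255*y^2 - 20.1106*y + 11.7122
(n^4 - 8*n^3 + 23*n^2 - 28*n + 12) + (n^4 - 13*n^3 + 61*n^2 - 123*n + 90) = 2*n^4 - 21*n^3 + 84*n^2 - 151*n + 102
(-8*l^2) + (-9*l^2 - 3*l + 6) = -17*l^2 - 3*l + 6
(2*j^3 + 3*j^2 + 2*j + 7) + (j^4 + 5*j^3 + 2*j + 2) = j^4 + 7*j^3 + 3*j^2 + 4*j + 9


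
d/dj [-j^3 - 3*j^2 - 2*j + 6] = -3*j^2 - 6*j - 2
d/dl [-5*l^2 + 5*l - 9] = 5 - 10*l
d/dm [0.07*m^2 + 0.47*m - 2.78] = 0.14*m + 0.47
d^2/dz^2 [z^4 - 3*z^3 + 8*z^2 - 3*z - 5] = 12*z^2 - 18*z + 16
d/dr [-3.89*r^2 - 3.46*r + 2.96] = -7.78*r - 3.46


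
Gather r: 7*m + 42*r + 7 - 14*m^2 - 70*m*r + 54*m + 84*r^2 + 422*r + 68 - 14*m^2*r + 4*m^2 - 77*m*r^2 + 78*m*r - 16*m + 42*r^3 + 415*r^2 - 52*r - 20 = -10*m^2 + 45*m + 42*r^3 + r^2*(499 - 77*m) + r*(-14*m^2 + 8*m + 412) + 55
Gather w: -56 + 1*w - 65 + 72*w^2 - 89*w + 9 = 72*w^2 - 88*w - 112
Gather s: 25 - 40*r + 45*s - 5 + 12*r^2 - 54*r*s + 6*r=12*r^2 - 34*r + s*(45 - 54*r) + 20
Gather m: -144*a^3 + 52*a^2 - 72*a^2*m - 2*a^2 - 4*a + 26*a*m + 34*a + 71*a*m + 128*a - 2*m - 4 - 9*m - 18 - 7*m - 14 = -144*a^3 + 50*a^2 + 158*a + m*(-72*a^2 + 97*a - 18) - 36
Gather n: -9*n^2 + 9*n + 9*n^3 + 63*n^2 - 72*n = 9*n^3 + 54*n^2 - 63*n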